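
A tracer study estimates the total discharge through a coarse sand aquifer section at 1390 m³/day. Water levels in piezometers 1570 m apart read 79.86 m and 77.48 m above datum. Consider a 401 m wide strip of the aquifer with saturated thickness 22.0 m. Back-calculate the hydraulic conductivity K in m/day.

104

Cross-sectional area A = 401 × 22.0 = 8822 m².
Hydraulic gradient i = (79.86 − 77.48) / 1570 = 2.38 / 1570 = 0.001516.
From Q = K·A·i, K = Q / (A·i) = 1390 / (8822 × 0.001516) = 103.9 m/day.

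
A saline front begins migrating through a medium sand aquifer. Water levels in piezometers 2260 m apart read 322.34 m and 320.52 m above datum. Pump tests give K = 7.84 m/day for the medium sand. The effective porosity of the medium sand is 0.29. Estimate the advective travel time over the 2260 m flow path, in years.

284

Hydraulic gradient i = (322.34 − 320.52) / 2260 = 1.82 / 2260 = 0.0008053.
Darcy flux q = K · i = 7.840 × 0.0008053 = 0.006314 m/day.
Seepage velocity v = q / n_e = 0.006314 / 0.29 = 0.02177 m/day.
Travel time t = L / v = 2260 / 0.02177 = 1.038e+05 days = 284.2 years.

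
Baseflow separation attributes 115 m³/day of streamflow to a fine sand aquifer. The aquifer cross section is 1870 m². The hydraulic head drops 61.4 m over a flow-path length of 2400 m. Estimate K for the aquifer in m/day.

Hydraulic gradient i = Δh / L = 61.4 / 2400 = 0.02558.
From Q = K·A·i, K = Q / (A·i) = 115 / (1870 × 0.02558) = 2.404 m/day.

2.40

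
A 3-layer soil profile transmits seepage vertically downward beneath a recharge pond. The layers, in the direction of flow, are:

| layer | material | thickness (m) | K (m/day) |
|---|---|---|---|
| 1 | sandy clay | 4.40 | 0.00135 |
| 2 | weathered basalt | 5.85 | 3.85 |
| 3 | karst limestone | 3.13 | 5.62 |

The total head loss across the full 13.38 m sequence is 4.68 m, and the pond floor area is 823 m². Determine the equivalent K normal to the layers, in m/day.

Flow is perpendicular to layering, so the layers act in series and the equivalent K is the thickness-weighted harmonic mean.
Total thickness L = 4.40 + 5.85 + 3.13 = 13.38 m.
Σ(b_i/K_i) = 4.40/0.00135 + 5.85/3.85 + 3.13/5.62 = 3261 d.
K_eq = L / Σ(b_i/K_i) = 13.38 / 3261 = 0.004103 m/day.

0.00410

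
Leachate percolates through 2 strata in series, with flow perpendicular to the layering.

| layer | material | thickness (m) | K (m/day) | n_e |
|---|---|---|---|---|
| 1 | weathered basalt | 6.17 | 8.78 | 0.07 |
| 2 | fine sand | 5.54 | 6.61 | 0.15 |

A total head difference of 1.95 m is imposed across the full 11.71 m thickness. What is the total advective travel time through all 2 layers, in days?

0.998

With flow normal to the layers, continuity requires the same specific discharge q through every layer.
Σ(b_i/K_i) = 6.17/8.78 + 5.54/6.61 = 1.541 d.
q = Δh / Σ(b_i/K_i) = 1.95 / 1.541 = 1.266 m/day.
In each layer the seepage velocity is v_i = q/n_i, so the layer transit time is t_i = b_i·n_i / q:
  layer 1 (weathered basalt): t_1 = 6.17 × 0.07 / 1.266 = 0.3413 d
  layer 2 (fine sand): t_2 = 5.54 × 0.15 / 1.266 = 0.6566 d
Total t = Σ t_i = 0.9979 days.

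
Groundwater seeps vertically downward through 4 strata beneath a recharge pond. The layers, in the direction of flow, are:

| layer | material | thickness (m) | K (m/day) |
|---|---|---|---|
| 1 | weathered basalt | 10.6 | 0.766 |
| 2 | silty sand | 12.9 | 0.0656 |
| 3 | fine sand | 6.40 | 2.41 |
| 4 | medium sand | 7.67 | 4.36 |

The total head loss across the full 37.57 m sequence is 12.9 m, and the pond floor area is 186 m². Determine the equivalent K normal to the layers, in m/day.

Flow is perpendicular to layering, so the layers act in series and the equivalent K is the thickness-weighted harmonic mean.
Total thickness L = 10.6 + 12.9 + 6.40 + 7.67 = 37.57 m.
Σ(b_i/K_i) = 10.6/0.766 + 12.9/0.0656 + 6.40/2.41 + 7.67/4.36 = 214.9 d.
K_eq = L / Σ(b_i/K_i) = 37.57 / 214.9 = 0.1748 m/day.

0.175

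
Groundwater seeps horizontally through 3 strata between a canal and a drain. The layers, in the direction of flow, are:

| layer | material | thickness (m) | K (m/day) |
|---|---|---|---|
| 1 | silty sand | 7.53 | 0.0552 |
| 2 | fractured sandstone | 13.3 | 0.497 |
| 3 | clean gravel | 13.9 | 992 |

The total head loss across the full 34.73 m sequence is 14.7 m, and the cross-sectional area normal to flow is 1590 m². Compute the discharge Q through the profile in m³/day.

Flow is perpendicular to layering, so the layers act in series and the equivalent K is the thickness-weighted harmonic mean.
Total thickness L = 7.53 + 13.3 + 13.9 = 34.73 m.
Σ(b_i/K_i) = 7.53/0.0552 + 13.3/0.497 + 13.9/992 = 163.2 d.
K_eq = L / Σ(b_i/K_i) = 34.73 / 163.2 = 0.2128 m/day.
Q = K_eq · A · (Δh/L) = 0.2128 × 1590 × (14.7/34.73) = 143.2 m³/day.

143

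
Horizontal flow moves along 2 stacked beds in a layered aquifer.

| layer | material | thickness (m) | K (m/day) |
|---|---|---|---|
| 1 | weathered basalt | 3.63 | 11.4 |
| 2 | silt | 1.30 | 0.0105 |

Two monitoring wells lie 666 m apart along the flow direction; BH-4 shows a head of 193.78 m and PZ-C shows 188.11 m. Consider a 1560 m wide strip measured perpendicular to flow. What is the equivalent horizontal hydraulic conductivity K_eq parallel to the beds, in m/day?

Flow is parallel to layering, so each bed carries its own Darcy discharge and the transmissivities add.
Σ(K_i·b_i) = 11.4×3.63 + 0.0105×1.30 = 41.40 m²/day.
Total thickness b = 4.930 m, so K_eq = Σ(K_i·b_i)/b = 8.397 m/day.

8.40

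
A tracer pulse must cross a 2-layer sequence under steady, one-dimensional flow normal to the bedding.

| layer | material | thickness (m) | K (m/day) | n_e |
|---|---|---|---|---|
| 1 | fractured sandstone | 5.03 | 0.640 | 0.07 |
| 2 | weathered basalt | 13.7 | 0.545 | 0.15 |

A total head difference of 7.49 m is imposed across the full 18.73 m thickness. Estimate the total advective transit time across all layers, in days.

10.6

With flow normal to the layers, continuity requires the same specific discharge q through every layer.
Σ(b_i/K_i) = 5.03/0.640 + 13.7/0.545 = 33.00 d.
q = Δh / Σ(b_i/K_i) = 7.49 / 33.00 = 0.2270 m/day.
In each layer the seepage velocity is v_i = q/n_i, so the layer transit time is t_i = b_i·n_i / q:
  layer 1 (fractured sandstone): t_1 = 5.03 × 0.07 / 0.2270 = 1.551 d
  layer 2 (weathered basalt): t_2 = 13.7 × 0.15 / 0.2270 = 9.053 d
Total t = Σ t_i = 10.60 days.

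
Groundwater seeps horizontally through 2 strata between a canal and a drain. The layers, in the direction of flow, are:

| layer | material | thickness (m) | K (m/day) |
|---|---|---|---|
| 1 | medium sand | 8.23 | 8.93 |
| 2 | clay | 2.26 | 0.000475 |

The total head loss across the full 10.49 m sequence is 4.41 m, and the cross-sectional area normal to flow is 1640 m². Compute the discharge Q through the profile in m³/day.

1.52

Flow is perpendicular to layering, so the layers act in series and the equivalent K is the thickness-weighted harmonic mean.
Total thickness L = 8.23 + 2.26 = 10.49 m.
Σ(b_i/K_i) = 8.23/8.93 + 2.26/0.000475 = 4759 d.
K_eq = L / Σ(b_i/K_i) = 10.49 / 4759 = 0.002204 m/day.
Q = K_eq · A · (Δh/L) = 0.002204 × 1640 × (4.41/10.49) = 1.520 m³/day.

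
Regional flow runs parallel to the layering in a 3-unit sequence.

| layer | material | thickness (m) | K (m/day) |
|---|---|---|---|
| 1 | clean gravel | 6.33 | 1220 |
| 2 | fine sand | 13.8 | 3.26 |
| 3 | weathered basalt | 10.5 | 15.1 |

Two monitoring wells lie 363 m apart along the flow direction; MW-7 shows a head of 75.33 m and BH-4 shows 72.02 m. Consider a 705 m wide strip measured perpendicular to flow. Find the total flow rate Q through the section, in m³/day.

Flow is parallel to layering, so each bed carries its own Darcy discharge and the transmissivities add.
Σ(K_i·b_i) = 1220×6.33 + 3.26×13.8 + 15.1×10.5 = 7926 m²/day.
Hydraulic gradient i = (75.33 − 72.02) / 363 = 3.31 / 363 = 0.009118.
Q = Σ(K_i·b_i) · W · i = 7926 × 705 × 0.009118 = 50953 m³/day.

51000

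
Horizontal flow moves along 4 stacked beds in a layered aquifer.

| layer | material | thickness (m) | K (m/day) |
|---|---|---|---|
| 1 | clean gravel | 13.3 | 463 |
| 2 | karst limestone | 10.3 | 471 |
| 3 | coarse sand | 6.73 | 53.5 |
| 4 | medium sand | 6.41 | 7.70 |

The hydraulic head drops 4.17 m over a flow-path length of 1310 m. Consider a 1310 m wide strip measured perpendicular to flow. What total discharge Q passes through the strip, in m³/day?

Flow is parallel to layering, so each bed carries its own Darcy discharge and the transmissivities add.
Σ(K_i·b_i) = 463×13.3 + 471×10.3 + 53.5×6.73 + 7.70×6.41 = 11419 m²/day.
Hydraulic gradient i = Δh / L = 4.17 / 1310 = 0.003183.
Q = Σ(K_i·b_i) · W · i = 11419 × 1310 × 0.003183 = 47616 m³/day.

47600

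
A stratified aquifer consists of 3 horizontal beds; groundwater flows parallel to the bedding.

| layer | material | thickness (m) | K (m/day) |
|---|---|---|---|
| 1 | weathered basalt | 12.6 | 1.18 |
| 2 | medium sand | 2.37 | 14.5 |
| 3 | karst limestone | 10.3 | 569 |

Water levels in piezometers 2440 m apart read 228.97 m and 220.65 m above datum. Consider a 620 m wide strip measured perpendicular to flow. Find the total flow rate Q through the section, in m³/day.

12500

Flow is parallel to layering, so each bed carries its own Darcy discharge and the transmissivities add.
Σ(K_i·b_i) = 1.18×12.6 + 14.5×2.37 + 569×10.3 = 5910 m²/day.
Hydraulic gradient i = (228.97 − 220.65) / 2440 = 8.32 / 2440 = 0.003410.
Q = Σ(K_i·b_i) · W · i = 5910 × 620 × 0.003410 = 12494 m³/day.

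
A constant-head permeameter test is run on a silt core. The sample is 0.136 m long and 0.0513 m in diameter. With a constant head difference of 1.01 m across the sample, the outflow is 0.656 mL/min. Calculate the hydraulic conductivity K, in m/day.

Cross-sectional area A = π·(d/2)² = π × (0.0513/2)² = 0.002067 m².
Convert discharge: 0.656 mL/min = 1.093e-08 m³/s.
Darcy's law rearranged: K = Q·L / (A·Δh) = 1.093e-08 × 0.136 / (0.002067 × 1.01) = 7.123e-07 m/s = 0.06154 m/day.

0.0615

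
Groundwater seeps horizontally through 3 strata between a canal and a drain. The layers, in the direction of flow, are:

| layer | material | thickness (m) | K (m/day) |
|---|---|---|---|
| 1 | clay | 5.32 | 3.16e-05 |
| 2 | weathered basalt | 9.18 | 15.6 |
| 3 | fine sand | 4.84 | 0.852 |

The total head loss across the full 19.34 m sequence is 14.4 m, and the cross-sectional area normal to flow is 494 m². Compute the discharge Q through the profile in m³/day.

0.0423

Flow is perpendicular to layering, so the layers act in series and the equivalent K is the thickness-weighted harmonic mean.
Total thickness L = 5.32 + 9.18 + 4.84 = 19.34 m.
Σ(b_i/K_i) = 5.32/3.16e-05 + 9.18/15.6 + 4.84/0.852 = 1.684e+05 d.
K_eq = L / Σ(b_i/K_i) = 19.34 / 1.684e+05 = 0.0001149 m/day.
Q = K_eq · A · (Δh/L) = 0.0001149 × 494 × (14.4/19.34) = 0.04225 m³/day.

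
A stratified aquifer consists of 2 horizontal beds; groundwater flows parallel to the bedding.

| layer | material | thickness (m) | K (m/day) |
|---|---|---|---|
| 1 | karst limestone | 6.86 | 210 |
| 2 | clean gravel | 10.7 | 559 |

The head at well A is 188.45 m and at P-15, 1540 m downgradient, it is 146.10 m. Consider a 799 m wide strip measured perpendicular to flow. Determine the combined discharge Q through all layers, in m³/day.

163000

Flow is parallel to layering, so each bed carries its own Darcy discharge and the transmissivities add.
Σ(K_i·b_i) = 210×6.86 + 559×10.7 = 7422 m²/day.
Hydraulic gradient i = (188.45 − 146.10) / 1540 = 42.35 / 1540 = 0.02750.
Q = Σ(K_i·b_i) · W · i = 7422 × 799 × 0.02750 = 1.631e+05 m³/day.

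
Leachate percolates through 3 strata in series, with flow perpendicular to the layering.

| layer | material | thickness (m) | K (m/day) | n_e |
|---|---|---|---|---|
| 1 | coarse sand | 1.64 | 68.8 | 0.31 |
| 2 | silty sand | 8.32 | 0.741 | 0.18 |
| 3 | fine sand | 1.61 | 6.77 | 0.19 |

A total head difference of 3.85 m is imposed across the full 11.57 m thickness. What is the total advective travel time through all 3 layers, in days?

With flow normal to the layers, continuity requires the same specific discharge q through every layer.
Σ(b_i/K_i) = 1.64/68.8 + 8.32/0.741 + 1.61/6.77 = 11.49 d.
q = Δh / Σ(b_i/K_i) = 3.85 / 11.49 = 0.3351 m/day.
In each layer the seepage velocity is v_i = q/n_i, so the layer transit time is t_i = b_i·n_i / q:
  layer 1 (coarse sand): t_1 = 1.64 × 0.31 / 0.3351 = 1.517 d
  layer 2 (silty sand): t_2 = 8.32 × 0.18 / 0.3351 = 4.469 d
  layer 3 (fine sand): t_3 = 1.61 × 0.19 / 0.3351 = 0.9129 d
Total t = Σ t_i = 6.900 days.

6.90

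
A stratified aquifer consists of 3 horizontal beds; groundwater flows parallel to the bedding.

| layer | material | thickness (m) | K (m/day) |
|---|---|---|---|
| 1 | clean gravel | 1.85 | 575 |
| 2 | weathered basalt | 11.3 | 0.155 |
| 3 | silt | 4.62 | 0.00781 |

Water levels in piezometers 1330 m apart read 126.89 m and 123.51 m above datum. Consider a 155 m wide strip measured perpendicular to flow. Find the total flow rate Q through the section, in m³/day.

Flow is parallel to layering, so each bed carries its own Darcy discharge and the transmissivities add.
Σ(K_i·b_i) = 575×1.85 + 0.155×11.3 + 0.00781×4.62 = 1066 m²/day.
Hydraulic gradient i = (126.89 − 123.51) / 1330 = 3.38 / 1330 = 0.002541.
Q = Σ(K_i·b_i) · W · i = 1066 × 155 × 0.002541 = 419.7 m³/day.

420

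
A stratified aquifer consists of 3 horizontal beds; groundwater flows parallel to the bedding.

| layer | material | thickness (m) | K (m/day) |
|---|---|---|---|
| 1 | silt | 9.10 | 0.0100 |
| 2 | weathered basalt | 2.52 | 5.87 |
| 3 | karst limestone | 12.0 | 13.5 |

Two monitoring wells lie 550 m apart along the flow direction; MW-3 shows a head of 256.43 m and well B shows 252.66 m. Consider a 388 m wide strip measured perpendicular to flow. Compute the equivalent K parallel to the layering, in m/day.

Flow is parallel to layering, so each bed carries its own Darcy discharge and the transmissivities add.
Σ(K_i·b_i) = 0.0100×9.10 + 5.87×2.52 + 13.5×12.0 = 176.9 m²/day.
Total thickness b = 23.62 m, so K_eq = Σ(K_i·b_i)/b = 7.489 m/day.

7.49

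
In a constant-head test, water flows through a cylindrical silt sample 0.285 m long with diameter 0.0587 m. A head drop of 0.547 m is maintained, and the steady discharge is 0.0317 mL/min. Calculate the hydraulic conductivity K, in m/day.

0.00879

Cross-sectional area A = π·(d/2)² = π × (0.0587/2)² = 0.002706 m².
Convert discharge: 0.0317 mL/min = 5.283e-10 m³/s.
Darcy's law rearranged: K = Q·L / (A·Δh) = 5.283e-10 × 0.285 / (0.002706 × 0.547) = 1.017e-07 m/s = 0.008788 m/day.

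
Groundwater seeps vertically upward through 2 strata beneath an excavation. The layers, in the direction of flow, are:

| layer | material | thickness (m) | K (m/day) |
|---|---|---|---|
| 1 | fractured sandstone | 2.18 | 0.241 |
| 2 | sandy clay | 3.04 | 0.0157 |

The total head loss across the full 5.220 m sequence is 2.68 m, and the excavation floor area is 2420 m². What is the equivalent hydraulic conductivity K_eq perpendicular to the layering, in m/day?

Flow is perpendicular to layering, so the layers act in series and the equivalent K is the thickness-weighted harmonic mean.
Total thickness L = 2.18 + 3.04 = 5.220 m.
Σ(b_i/K_i) = 2.18/0.241 + 3.04/0.0157 = 202.7 d.
K_eq = L / Σ(b_i/K_i) = 5.220 / 202.7 = 0.02576 m/day.

0.0258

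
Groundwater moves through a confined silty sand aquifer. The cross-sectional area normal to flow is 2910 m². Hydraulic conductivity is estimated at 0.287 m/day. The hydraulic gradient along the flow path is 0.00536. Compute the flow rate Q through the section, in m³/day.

Hydraulic gradient i = 0.00536.
Darcy's law: Q = K · A · i = 0.2870 × 2910 × 0.005360 = 4.477 m³/day.

4.48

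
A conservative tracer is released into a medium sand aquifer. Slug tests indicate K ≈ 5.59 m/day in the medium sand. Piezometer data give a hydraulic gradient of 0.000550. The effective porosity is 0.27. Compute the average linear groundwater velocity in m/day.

0.0114

Hydraulic gradient i = 0.000550.
Darcy flux q = K · i = 5.590 × 0.0005500 = 0.003074 m/day.
Seepage velocity v = q / n_e = 0.003074 / 0.27 = 0.01139 m/day.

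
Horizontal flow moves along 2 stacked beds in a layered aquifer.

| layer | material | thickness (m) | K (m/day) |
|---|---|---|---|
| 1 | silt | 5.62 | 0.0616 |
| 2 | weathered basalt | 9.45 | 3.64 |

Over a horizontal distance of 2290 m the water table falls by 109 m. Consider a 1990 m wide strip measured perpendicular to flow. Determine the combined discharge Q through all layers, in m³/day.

3290

Flow is parallel to layering, so each bed carries its own Darcy discharge and the transmissivities add.
Σ(K_i·b_i) = 0.0616×5.62 + 3.64×9.45 = 34.74 m²/day.
Hydraulic gradient i = Δh / L = 109 / 2290 = 0.04760.
Q = Σ(K_i·b_i) · W · i = 34.74 × 1990 × 0.04760 = 3291 m³/day.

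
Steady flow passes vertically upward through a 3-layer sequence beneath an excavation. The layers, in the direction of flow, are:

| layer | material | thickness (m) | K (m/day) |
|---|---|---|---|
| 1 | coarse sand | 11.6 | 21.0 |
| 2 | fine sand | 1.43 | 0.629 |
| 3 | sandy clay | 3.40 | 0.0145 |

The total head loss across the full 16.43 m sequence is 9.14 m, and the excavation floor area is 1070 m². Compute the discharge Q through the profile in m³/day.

41.2

Flow is perpendicular to layering, so the layers act in series and the equivalent K is the thickness-weighted harmonic mean.
Total thickness L = 11.6 + 1.43 + 3.40 = 16.43 m.
Σ(b_i/K_i) = 11.6/21.0 + 1.43/0.629 + 3.40/0.0145 = 237.3 d.
K_eq = L / Σ(b_i/K_i) = 16.43 / 237.3 = 0.06923 m/day.
Q = K_eq · A · (Δh/L) = 0.06923 × 1070 × (9.14/16.43) = 41.21 m³/day.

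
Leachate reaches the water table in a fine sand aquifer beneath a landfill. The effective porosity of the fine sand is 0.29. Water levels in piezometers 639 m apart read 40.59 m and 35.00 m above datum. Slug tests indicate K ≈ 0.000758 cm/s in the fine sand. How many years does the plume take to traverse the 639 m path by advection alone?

Convert K: 0.000758 cm/s × 864 = 0.6549 m/day.
Hydraulic gradient i = (40.59 − 35.00) / 639 = 5.59 / 639 = 0.008748.
Darcy flux q = K · i = 0.6549 × 0.008748 = 0.005729 m/day.
Seepage velocity v = q / n_e = 0.005729 / 0.29 = 0.01976 m/day.
Travel time t = L / v = 639 / 0.01976 = 32345 days = 88.56 years.

88.6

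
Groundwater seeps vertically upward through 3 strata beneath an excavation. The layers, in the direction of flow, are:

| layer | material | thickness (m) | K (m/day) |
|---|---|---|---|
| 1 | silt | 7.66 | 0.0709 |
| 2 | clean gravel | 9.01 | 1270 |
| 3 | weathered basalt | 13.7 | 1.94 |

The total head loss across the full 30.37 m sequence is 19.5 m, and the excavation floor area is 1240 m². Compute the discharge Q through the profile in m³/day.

210

Flow is perpendicular to layering, so the layers act in series and the equivalent K is the thickness-weighted harmonic mean.
Total thickness L = 7.66 + 9.01 + 13.7 = 30.37 m.
Σ(b_i/K_i) = 7.66/0.0709 + 9.01/1270 + 13.7/1.94 = 115.1 d.
K_eq = L / Σ(b_i/K_i) = 30.37 / 115.1 = 0.2638 m/day.
Q = K_eq · A · (Δh/L) = 0.2638 × 1240 × (19.5/30.37) = 210.1 m³/day.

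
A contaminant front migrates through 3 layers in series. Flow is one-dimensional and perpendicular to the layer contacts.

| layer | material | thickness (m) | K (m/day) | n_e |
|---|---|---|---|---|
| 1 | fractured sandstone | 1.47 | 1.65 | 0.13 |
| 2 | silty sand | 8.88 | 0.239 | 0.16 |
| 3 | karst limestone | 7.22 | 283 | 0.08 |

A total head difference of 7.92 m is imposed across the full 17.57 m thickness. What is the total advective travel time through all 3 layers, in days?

10.5

With flow normal to the layers, continuity requires the same specific discharge q through every layer.
Σ(b_i/K_i) = 1.47/1.65 + 8.88/0.239 + 7.22/283 = 38.07 d.
q = Δh / Σ(b_i/K_i) = 7.92 / 38.07 = 0.2080 m/day.
In each layer the seepage velocity is v_i = q/n_i, so the layer transit time is t_i = b_i·n_i / q:
  layer 1 (fractured sandstone): t_1 = 1.47 × 0.13 / 0.2080 = 0.9186 d
  layer 2 (silty sand): t_2 = 8.88 × 0.16 / 0.2080 = 6.830 d
  layer 3 (karst limestone): t_3 = 7.22 × 0.08 / 0.2080 = 2.777 d
Total t = Σ t_i = 10.52 days.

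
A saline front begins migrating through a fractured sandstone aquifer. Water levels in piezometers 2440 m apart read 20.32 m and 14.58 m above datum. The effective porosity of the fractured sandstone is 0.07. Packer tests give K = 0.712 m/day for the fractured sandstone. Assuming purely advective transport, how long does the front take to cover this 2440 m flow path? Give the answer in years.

279

Hydraulic gradient i = (20.32 − 14.58) / 2440 = 5.74 / 2440 = 0.002352.
Darcy flux q = K · i = 0.7120 × 0.002352 = 0.001675 m/day.
Seepage velocity v = q / n_e = 0.001675 / 0.07 = 0.02393 m/day.
Travel time t = L / v = 2440 / 0.02393 = 1.020e+05 days = 279.2 years.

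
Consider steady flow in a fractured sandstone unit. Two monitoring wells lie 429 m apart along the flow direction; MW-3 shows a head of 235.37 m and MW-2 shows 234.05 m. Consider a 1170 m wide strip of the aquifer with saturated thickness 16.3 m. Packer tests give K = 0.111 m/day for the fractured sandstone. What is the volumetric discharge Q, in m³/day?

6.51

Cross-sectional area A = 1170 × 16.3 = 19071 m².
Hydraulic gradient i = (235.37 − 234.05) / 429 = 1.32 / 429 = 0.003077.
Darcy's law: Q = K · A · i = 0.1110 × 19071 × 0.003077 = 6.513 m³/day.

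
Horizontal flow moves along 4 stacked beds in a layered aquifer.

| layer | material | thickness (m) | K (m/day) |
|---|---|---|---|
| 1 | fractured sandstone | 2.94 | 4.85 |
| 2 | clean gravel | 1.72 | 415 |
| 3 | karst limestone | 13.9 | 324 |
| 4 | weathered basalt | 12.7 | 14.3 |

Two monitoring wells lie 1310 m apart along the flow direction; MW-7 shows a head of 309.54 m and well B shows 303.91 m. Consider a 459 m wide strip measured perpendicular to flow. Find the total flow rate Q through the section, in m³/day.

Flow is parallel to layering, so each bed carries its own Darcy discharge and the transmissivities add.
Σ(K_i·b_i) = 4.85×2.94 + 415×1.72 + 324×13.9 + 14.3×12.7 = 5413 m²/day.
Hydraulic gradient i = (309.54 − 303.91) / 1310 = 5.63 / 1310 = 0.004298.
Q = Σ(K_i·b_i) · W · i = 5413 × 459 × 0.004298 = 10678 m³/day.

10700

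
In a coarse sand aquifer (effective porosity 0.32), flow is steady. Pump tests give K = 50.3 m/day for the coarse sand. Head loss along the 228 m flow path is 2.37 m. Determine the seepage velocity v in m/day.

Hydraulic gradient i = Δh / L = 2.37 / 228 = 0.01039.
Darcy flux q = K · i = 50.30 × 0.01039 = 0.5229 m/day.
Seepage velocity v = q / n_e = 0.5229 / 0.32 = 1.634 m/day.

1.63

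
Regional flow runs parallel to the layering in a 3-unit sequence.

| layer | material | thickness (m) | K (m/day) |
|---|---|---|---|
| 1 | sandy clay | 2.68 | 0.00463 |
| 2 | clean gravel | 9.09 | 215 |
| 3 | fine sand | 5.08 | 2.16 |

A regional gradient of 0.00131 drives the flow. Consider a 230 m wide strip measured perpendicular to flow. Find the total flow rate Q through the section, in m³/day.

592

Flow is parallel to layering, so each bed carries its own Darcy discharge and the transmissivities add.
Σ(K_i·b_i) = 0.00463×2.68 + 215×9.09 + 2.16×5.08 = 1965 m²/day.
Hydraulic gradient i = 0.00131.
Q = Σ(K_i·b_i) · W · i = 1965 × 230 × 0.001310 = 592.2 m³/day.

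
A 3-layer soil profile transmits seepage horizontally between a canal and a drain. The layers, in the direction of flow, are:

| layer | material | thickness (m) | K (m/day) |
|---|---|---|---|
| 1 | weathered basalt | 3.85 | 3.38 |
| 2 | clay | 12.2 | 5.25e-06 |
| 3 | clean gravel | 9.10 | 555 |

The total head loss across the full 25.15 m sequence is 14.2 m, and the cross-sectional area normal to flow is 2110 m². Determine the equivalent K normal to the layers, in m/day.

1.08e-05

Flow is perpendicular to layering, so the layers act in series and the equivalent K is the thickness-weighted harmonic mean.
Total thickness L = 3.85 + 12.2 + 9.10 = 25.15 m.
Σ(b_i/K_i) = 3.85/3.38 + 12.2/5.25e-06 + 9.10/555 = 2.324e+06 d.
K_eq = L / Σ(b_i/K_i) = 25.15 / 2.324e+06 = 1.082e-05 m/day.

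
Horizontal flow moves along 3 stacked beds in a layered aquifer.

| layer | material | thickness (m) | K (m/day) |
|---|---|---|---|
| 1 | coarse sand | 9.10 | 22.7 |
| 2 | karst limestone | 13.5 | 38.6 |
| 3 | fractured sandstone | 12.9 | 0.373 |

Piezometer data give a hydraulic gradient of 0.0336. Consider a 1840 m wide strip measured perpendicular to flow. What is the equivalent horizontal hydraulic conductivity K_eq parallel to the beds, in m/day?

20.6

Flow is parallel to layering, so each bed carries its own Darcy discharge and the transmissivities add.
Σ(K_i·b_i) = 22.7×9.10 + 38.6×13.5 + 0.373×12.9 = 732.5 m²/day.
Total thickness b = 35.50 m, so K_eq = Σ(K_i·b_i)/b = 20.63 m/day.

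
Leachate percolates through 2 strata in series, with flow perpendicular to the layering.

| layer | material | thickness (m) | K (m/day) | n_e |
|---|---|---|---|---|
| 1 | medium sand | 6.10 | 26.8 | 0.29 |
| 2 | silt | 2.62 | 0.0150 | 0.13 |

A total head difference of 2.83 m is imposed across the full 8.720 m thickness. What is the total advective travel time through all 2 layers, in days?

130

With flow normal to the layers, continuity requires the same specific discharge q through every layer.
Σ(b_i/K_i) = 6.10/26.8 + 2.62/0.0150 = 174.9 d.
q = Δh / Σ(b_i/K_i) = 2.83 / 174.9 = 0.01618 m/day.
In each layer the seepage velocity is v_i = q/n_i, so the layer transit time is t_i = b_i·n_i / q:
  layer 1 (medium sand): t_1 = 6.10 × 0.29 / 0.01618 = 109.3 d
  layer 2 (silt): t_2 = 2.62 × 0.13 / 0.01618 = 21.05 d
Total t = Σ t_i = 130.4 days.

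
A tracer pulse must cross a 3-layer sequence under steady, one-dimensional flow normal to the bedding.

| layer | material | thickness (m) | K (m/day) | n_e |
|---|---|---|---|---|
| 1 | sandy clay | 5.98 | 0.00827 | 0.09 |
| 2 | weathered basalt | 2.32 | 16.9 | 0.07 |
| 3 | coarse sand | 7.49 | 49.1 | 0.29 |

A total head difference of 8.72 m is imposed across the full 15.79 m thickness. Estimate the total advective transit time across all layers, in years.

0.652

With flow normal to the layers, continuity requires the same specific discharge q through every layer.
Σ(b_i/K_i) = 5.98/0.00827 + 2.32/16.9 + 7.49/49.1 = 723.4 d.
q = Δh / Σ(b_i/K_i) = 8.72 / 723.4 = 0.01205 m/day.
In each layer the seepage velocity is v_i = q/n_i, so the layer transit time is t_i = b_i·n_i / q:
  layer 1 (sandy clay): t_1 = 5.98 × 0.09 / 0.01205 = 44.65 d
  layer 2 (weathered basalt): t_2 = 2.32 × 0.07 / 0.01205 = 13.47 d
  layer 3 (coarse sand): t_3 = 7.49 × 0.29 / 0.01205 = 180.2 d
Total t = Σ t_i = 238.3 days = 0.6525 years.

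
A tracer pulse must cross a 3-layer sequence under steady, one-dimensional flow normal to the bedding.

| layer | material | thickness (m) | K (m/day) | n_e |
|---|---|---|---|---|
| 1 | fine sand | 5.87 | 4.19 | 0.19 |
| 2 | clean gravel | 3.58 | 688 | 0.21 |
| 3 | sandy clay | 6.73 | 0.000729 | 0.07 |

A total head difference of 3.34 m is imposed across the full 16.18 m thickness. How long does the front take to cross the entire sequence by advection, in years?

17.7

With flow normal to the layers, continuity requires the same specific discharge q through every layer.
Σ(b_i/K_i) = 5.87/4.19 + 3.58/688 + 6.73/0.000729 = 9233 d.
q = Δh / Σ(b_i/K_i) = 3.34 / 9233 = 0.0003617 m/day.
In each layer the seepage velocity is v_i = q/n_i, so the layer transit time is t_i = b_i·n_i / q:
  layer 1 (fine sand): t_1 = 5.87 × 0.19 / 0.0003617 = 3083 d
  layer 2 (clean gravel): t_2 = 3.58 × 0.21 / 0.0003617 = 2078 d
  layer 3 (sandy clay): t_3 = 6.73 × 0.07 / 0.0003617 = 1302 d
Total t = Σ t_i = 6464 days = 17.70 years.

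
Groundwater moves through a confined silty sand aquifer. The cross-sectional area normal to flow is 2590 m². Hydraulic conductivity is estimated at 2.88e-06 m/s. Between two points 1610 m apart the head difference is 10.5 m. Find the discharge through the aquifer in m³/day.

4.20

Convert K: 2.88e-06 m/s × 86400 = 0.2488 m/day.
Hydraulic gradient i = Δh / L = 10.5 / 1610 = 0.006522.
Darcy's law: Q = K · A · i = 0.2488 × 2590 × 0.006522 = 4.203 m³/day.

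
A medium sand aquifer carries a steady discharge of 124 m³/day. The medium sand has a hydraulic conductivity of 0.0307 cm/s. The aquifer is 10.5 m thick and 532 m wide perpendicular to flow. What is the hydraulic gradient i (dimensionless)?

0.000837

Convert K: 0.0307 cm/s × 864 = 26.52 m/day.
Cross-sectional area A = 532 × 10.5 = 5586 m².
From Q = K·A·i, i = Q / (K·A) = 124 / (26.52 × 5586) = 0.0008369.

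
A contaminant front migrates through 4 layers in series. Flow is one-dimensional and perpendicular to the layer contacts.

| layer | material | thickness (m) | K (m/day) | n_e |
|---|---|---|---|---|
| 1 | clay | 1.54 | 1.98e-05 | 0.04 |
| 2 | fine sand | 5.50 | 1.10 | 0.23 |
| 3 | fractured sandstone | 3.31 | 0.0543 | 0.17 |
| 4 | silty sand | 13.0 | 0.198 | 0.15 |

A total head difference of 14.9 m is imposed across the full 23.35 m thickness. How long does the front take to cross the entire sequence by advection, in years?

55.0

With flow normal to the layers, continuity requires the same specific discharge q through every layer.
Σ(b_i/K_i) = 1.54/1.98e-05 + 5.50/1.10 + 3.31/0.0543 + 13.0/0.198 = 77909 d.
q = Δh / Σ(b_i/K_i) = 14.9 / 77909 = 0.0001912 m/day.
In each layer the seepage velocity is v_i = q/n_i, so the layer transit time is t_i = b_i·n_i / q:
  layer 1 (clay): t_1 = 1.54 × 0.04 / 0.0001912 = 322.1 d
  layer 2 (fine sand): t_2 = 5.50 × 0.23 / 0.0001912 = 6614 d
  layer 3 (fractured sandstone): t_3 = 3.31 × 0.17 / 0.0001912 = 2942 d
  layer 4 (silty sand): t_4 = 13.0 × 0.15 / 0.0001912 = 10196 d
Total t = Σ t_i = 20075 days = 54.96 years.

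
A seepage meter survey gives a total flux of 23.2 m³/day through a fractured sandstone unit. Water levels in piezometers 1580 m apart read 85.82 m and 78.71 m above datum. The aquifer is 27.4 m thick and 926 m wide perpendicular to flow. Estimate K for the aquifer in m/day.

Cross-sectional area A = 926 × 27.4 = 25372 m².
Hydraulic gradient i = (85.82 − 78.71) / 1580 = 7.11 / 1580 = 0.004500.
From Q = K·A·i, K = Q / (A·i) = 23.2 / (25372 × 0.004500) = 0.2032 m/day.

0.203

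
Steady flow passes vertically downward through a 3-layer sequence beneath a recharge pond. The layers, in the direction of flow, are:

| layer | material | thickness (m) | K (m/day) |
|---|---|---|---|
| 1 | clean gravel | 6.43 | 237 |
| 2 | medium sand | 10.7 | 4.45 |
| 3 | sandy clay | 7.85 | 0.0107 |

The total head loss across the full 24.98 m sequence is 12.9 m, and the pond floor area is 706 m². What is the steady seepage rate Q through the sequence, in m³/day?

12.4

Flow is perpendicular to layering, so the layers act in series and the equivalent K is the thickness-weighted harmonic mean.
Total thickness L = 6.43 + 10.7 + 7.85 = 24.98 m.
Σ(b_i/K_i) = 6.43/237 + 10.7/4.45 + 7.85/0.0107 = 736.1 d.
K_eq = L / Σ(b_i/K_i) = 24.98 / 736.1 = 0.03394 m/day.
Q = K_eq · A · (Δh/L) = 0.03394 × 706 × (12.9/24.98) = 12.37 m³/day.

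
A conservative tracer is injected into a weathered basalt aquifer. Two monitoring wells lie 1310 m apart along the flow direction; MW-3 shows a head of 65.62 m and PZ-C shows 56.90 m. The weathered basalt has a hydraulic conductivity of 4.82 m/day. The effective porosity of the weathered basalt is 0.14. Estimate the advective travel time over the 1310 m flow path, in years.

15.7

Hydraulic gradient i = (65.62 − 56.90) / 1310 = 8.72 / 1310 = 0.006656.
Darcy flux q = K · i = 4.820 × 0.006656 = 0.03208 m/day.
Seepage velocity v = q / n_e = 0.03208 / 0.14 = 0.2292 m/day.
Travel time t = L / v = 1310 / 0.2292 = 5716 days = 15.65 years.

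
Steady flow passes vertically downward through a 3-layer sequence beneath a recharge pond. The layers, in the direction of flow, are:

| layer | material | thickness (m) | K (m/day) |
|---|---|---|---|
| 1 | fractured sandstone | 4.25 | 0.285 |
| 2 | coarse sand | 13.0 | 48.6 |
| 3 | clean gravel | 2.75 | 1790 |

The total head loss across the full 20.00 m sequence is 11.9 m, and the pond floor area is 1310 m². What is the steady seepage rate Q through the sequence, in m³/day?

1030

Flow is perpendicular to layering, so the layers act in series and the equivalent K is the thickness-weighted harmonic mean.
Total thickness L = 4.25 + 13.0 + 2.75 = 20.00 m.
Σ(b_i/K_i) = 4.25/0.285 + 13.0/48.6 + 2.75/1790 = 15.18 d.
K_eq = L / Σ(b_i/K_i) = 20.00 / 15.18 = 1.317 m/day.
Q = K_eq · A · (Δh/L) = 1.317 × 1310 × (11.9/20.00) = 1027 m³/day.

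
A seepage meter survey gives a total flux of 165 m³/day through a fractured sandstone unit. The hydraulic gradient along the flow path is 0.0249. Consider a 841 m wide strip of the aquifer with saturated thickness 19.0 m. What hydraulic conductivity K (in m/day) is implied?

0.415

Cross-sectional area A = 841 × 19.0 = 15979 m².
Hydraulic gradient i = 0.0249.
From Q = K·A·i, K = Q / (A·i) = 165 / (15979 × 0.02490) = 0.4147 m/day.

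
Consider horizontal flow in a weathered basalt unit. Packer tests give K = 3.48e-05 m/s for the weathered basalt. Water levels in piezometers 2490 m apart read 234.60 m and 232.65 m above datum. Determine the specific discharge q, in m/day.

0.00235

Convert K: 3.48e-05 m/s × 86400 = 3.007 m/day.
Hydraulic gradient i = (234.60 − 232.65) / 2490 = 1.95 / 2490 = 0.0007831.
Specific discharge q = K · i = 3.007 × 0.0007831 = 0.002355 m/day.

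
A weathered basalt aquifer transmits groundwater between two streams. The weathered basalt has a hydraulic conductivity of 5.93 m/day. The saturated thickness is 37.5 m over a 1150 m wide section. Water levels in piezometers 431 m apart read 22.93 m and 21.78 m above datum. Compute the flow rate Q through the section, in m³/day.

682

Cross-sectional area A = 1150 × 37.5 = 43125 m².
Hydraulic gradient i = (22.93 − 21.78) / 431 = 1.15 / 431 = 0.002668.
Darcy's law: Q = K · A · i = 5.930 × 43125 × 0.002668 = 682.3 m³/day.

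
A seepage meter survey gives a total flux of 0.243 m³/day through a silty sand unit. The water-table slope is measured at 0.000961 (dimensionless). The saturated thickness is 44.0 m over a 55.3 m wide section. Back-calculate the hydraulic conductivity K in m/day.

Cross-sectional area A = 55.3 × 44.0 = 2433 m².
Hydraulic gradient i = 0.000961.
From Q = K·A·i, K = Q / (A·i) = 0.243 / (2433 × 0.0009610) = 0.1039 m/day.

0.104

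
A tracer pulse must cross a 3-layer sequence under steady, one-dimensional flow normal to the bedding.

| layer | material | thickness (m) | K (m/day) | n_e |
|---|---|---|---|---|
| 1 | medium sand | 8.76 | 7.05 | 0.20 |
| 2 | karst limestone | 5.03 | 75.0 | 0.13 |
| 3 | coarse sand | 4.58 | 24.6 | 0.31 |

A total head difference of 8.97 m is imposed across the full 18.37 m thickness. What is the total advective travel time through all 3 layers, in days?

With flow normal to the layers, continuity requires the same specific discharge q through every layer.
Σ(b_i/K_i) = 8.76/7.05 + 5.03/75.0 + 4.58/24.6 = 1.496 d.
q = Δh / Σ(b_i/K_i) = 8.97 / 1.496 = 5.997 m/day.
In each layer the seepage velocity is v_i = q/n_i, so the layer transit time is t_i = b_i·n_i / q:
  layer 1 (medium sand): t_1 = 8.76 × 0.20 / 5.997 = 0.2922 d
  layer 2 (karst limestone): t_2 = 5.03 × 0.13 / 5.997 = 0.1090 d
  layer 3 (coarse sand): t_3 = 4.58 × 0.31 / 5.997 = 0.2368 d
Total t = Σ t_i = 0.6380 days.

0.638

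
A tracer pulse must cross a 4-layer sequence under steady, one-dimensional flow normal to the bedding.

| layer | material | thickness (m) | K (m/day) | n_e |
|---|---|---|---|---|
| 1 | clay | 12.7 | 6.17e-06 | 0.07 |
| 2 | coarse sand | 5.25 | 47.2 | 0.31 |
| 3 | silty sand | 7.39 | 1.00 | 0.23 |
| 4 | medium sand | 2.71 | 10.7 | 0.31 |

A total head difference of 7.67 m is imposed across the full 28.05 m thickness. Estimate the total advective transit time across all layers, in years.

With flow normal to the layers, continuity requires the same specific discharge q through every layer.
Σ(b_i/K_i) = 12.7/6.17e-06 + 5.25/47.2 + 7.39/1.00 + 2.71/10.7 = 2.058e+06 d.
q = Δh / Σ(b_i/K_i) = 7.67 / 2.058e+06 = 3.726e-06 m/day.
In each layer the seepage velocity is v_i = q/n_i, so the layer transit time is t_i = b_i·n_i / q:
  layer 1 (clay): t_1 = 12.7 × 0.07 / 3.726e-06 = 2.386e+05 d
  layer 2 (coarse sand): t_2 = 5.25 × 0.31 / 3.726e-06 = 4.368e+05 d
  layer 3 (silty sand): t_3 = 7.39 × 0.23 / 3.726e-06 = 4.561e+05 d
  layer 4 (medium sand): t_4 = 2.71 × 0.31 / 3.726e-06 = 2.255e+05 d
Total t = Σ t_i = 1.357e+06 days = 3715 years.

3720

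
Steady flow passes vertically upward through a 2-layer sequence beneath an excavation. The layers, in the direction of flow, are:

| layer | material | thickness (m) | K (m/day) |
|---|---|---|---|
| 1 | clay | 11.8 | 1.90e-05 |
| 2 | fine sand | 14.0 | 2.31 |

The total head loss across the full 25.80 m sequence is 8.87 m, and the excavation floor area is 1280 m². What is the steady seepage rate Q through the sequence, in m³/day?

Flow is perpendicular to layering, so the layers act in series and the equivalent K is the thickness-weighted harmonic mean.
Total thickness L = 11.8 + 14.0 = 25.80 m.
Σ(b_i/K_i) = 11.8/1.90e-05 + 14.0/2.31 = 6.211e+05 d.
K_eq = L / Σ(b_i/K_i) = 25.80 / 6.211e+05 = 4.154e-05 m/day.
Q = K_eq · A · (Δh/L) = 4.154e-05 × 1280 × (8.87/25.80) = 0.01828 m³/day.

0.0183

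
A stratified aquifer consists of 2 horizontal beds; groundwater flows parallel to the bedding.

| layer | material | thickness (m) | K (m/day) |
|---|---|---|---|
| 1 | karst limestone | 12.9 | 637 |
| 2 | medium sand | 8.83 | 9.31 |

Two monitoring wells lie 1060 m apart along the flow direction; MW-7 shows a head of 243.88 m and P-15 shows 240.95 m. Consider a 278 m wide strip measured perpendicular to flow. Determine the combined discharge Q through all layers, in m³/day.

Flow is parallel to layering, so each bed carries its own Darcy discharge and the transmissivities add.
Σ(K_i·b_i) = 637×12.9 + 9.31×8.83 = 8300 m²/day.
Hydraulic gradient i = (243.88 − 240.95) / 1060 = 2.93 / 1060 = 0.002764.
Q = Σ(K_i·b_i) · W · i = 8300 × 278 × 0.002764 = 6378 m³/day.

6380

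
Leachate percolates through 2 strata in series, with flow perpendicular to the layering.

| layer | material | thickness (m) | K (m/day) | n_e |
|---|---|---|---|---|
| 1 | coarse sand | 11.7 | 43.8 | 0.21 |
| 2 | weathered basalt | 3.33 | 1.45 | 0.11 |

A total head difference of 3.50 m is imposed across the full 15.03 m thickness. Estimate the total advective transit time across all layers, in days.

With flow normal to the layers, continuity requires the same specific discharge q through every layer.
Σ(b_i/K_i) = 11.7/43.8 + 3.33/1.45 = 2.564 d.
q = Δh / Σ(b_i/K_i) = 3.50 / 2.564 = 1.365 m/day.
In each layer the seepage velocity is v_i = q/n_i, so the layer transit time is t_i = b_i·n_i / q:
  layer 1 (coarse sand): t_1 = 11.7 × 0.21 / 1.365 = 1.800 d
  layer 2 (weathered basalt): t_2 = 3.33 × 0.11 / 1.365 = 0.2683 d
Total t = Σ t_i = 2.068 days.

2.07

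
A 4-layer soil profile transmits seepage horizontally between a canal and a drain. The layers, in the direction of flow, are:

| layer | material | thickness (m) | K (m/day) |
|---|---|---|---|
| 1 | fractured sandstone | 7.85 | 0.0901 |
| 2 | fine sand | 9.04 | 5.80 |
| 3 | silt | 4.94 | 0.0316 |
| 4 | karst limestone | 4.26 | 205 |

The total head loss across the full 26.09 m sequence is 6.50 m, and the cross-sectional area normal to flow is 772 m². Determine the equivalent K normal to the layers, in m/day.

Flow is perpendicular to layering, so the layers act in series and the equivalent K is the thickness-weighted harmonic mean.
Total thickness L = 7.85 + 9.04 + 4.94 + 4.26 = 26.09 m.
Σ(b_i/K_i) = 7.85/0.0901 + 9.04/5.80 + 4.94/0.0316 + 4.26/205 = 245.0 d.
K_eq = L / Σ(b_i/K_i) = 26.09 / 245.0 = 0.1065 m/day.

0.106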